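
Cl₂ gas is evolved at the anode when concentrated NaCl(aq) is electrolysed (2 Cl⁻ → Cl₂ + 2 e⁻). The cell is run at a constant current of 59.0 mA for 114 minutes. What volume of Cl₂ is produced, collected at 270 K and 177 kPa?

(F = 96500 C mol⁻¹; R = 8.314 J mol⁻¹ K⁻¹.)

Q = I·t = 0.05900 A × 6840.0 s = 403.6 C.
n(e⁻) = Q/F = 403.6 / 96500 = 0.004182 mol.
2 electrons are transferred per Cl₂ molecule, so n(Cl₂) = 0.004182 / 2 = 0.002091 mol.
V = nRT/P = (0.002091 × 8.314 × 270) / (177 × 10³ Pa) = 2.65 × 10⁻⁵ m³ = 0.0265 L.

0.0265 L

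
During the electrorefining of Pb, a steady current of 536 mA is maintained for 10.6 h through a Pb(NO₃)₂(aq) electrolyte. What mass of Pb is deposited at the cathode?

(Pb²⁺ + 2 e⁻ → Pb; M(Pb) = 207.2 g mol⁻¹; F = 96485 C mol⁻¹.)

22.0 g

Q = I·t = 0.5360 A × 38160 s = 20450 C.
n(e⁻) = Q/F = 20450 / 96485 = 0.2120 mol.
Pb²⁺ + 2 e⁻ → Pb, so n(Pb) = n(e⁻)/2 = 0.1060 mol.
m = n·M = 0.1060 × 207.2 = 22.0 g.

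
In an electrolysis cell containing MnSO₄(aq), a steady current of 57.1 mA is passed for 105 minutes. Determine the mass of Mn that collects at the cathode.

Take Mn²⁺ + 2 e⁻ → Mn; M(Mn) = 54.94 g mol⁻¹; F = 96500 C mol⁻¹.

0.102 g

Q = I·t = 0.05710 A × 6300.0 s = 359.7 C.
n(e⁻) = Q/F = 359.7 / 96500 = 0.003728 mol.
Mn²⁺ + 2 e⁻ → Mn, so n(Mn) = n(e⁻)/2 = 0.001864 mol.
m = n·M = 0.001864 × 54.94 = 0.102 g.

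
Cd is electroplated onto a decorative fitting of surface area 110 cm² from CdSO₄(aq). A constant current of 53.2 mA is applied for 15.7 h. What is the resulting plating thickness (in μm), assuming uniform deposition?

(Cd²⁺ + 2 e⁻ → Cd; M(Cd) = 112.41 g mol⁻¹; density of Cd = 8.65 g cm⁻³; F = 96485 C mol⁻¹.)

Q = I·t = 0.05320 × 56520 = 3007 C; n(e⁻) = 0.03116 mol.
n(Cd) = n(e⁻)/2 = 0.01558 mol, so m = 0.01558 × 112.41 = 1.752 g.
Volume = m/ρ = 1.752 / 8.65 = 0.2025 cm³.
Thickness = V/A = 0.2025 / 110 = 0.00184 cm = 18.4 μm.

18.4 μm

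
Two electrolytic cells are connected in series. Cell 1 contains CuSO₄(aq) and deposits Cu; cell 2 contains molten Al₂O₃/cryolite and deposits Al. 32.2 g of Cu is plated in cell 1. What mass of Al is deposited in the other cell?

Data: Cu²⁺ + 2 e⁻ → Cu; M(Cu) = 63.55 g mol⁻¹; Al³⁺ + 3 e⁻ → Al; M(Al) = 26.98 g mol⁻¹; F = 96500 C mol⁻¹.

9.11 g

n(Cu) = 32.2 / 63.55 = 0.5067 mol.
Since Cu²⁺ + 2 e⁻ → Cu, n(e⁻) passed = 2 × 0.5067 = 1.013 mol.
Cells in series carry the same charge, so the same 1.013 mol of electrons passes through cell 2.
Al³⁺ + 3 e⁻ → Al, so n(Al) = 1.013 / 3 = 0.3378 mol.
m(Al) = 0.3378 × 26.98 = 9.11 g.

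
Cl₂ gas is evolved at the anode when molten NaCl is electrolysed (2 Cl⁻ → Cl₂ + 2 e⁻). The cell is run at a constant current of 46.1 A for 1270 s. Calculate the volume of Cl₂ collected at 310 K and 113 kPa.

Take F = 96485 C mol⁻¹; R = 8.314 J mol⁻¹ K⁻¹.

6.92 L

Q = I·t = 46.10 A × 1270.0 s = 58550 C.
n(e⁻) = Q/F = 58550 / 96485 = 0.6068 mol.
2 electrons are transferred per Cl₂ molecule, so n(Cl₂) = 0.6068 / 2 = 0.3034 mol.
V = nRT/P = (0.3034 × 8.314 × 310) / (113 × 10³ Pa) = 0.00692 m³ = 6.92 L.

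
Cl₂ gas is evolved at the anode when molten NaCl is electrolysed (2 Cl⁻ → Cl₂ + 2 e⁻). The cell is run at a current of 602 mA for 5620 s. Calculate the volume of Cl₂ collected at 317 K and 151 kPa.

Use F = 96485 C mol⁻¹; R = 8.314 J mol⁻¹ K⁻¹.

Q = I·t = 0.6020 A × 5620.0 s = 3383 C.
n(e⁻) = Q/F = 3383 / 96485 = 0.03506 mol.
2 electrons are transferred per Cl₂ molecule, so n(Cl₂) = 0.03506 / 2 = 0.01753 mol.
V = nRT/P = (0.01753 × 8.314 × 317) / (151 × 10³ Pa) = 3.06 × 10⁻⁴ m³ = 0.306 L.

0.306 L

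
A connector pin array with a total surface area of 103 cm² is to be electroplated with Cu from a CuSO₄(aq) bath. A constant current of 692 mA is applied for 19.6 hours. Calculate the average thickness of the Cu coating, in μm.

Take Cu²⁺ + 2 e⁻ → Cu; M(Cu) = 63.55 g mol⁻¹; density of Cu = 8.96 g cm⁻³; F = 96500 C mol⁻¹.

Q = I·t = 0.6920 × 70560 = 48830 C; n(e⁻) = 0.5060 mol.
n(Cu) = n(e⁻)/2 = 0.2530 mol, so m = 0.2530 × 63.55 = 16.08 g.
Volume = m/ρ = 16.08 / 8.96 = 1.794 cm³.
Thickness = V/A = 1.794 / 103 = 0.0174 cm = 174 μm.

174 μm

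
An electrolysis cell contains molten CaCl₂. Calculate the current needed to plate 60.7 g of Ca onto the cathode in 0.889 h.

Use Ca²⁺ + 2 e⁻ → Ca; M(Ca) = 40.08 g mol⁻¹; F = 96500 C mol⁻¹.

91.3 A

n(Ca) = 60.7 / 40.08 = 1.514 mol.
n(e⁻) = 2 × 1.514 = 3.029 mol.
Q = n(e⁻)·F = 3.029 × 96500 = 292300 C.
I = Q/t = 292300 / 3200.4 s = 91.3 A.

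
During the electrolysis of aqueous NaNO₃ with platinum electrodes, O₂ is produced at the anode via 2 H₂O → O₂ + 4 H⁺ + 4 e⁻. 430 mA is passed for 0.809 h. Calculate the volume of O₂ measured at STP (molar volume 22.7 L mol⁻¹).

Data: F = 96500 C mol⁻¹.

0.0736 L

Q = I·t = 0.4300 A × 2912.4 s = 1252 C.
n(e⁻) = Q/F = 1252 / 96500 = 0.01298 mol.
4 electrons are transferred per O₂ molecule, so n(O₂) = 0.01298 / 4 = 0.003244 mol.
V = n × V_m = 0.003244 × 22.7 = 0.0736 L.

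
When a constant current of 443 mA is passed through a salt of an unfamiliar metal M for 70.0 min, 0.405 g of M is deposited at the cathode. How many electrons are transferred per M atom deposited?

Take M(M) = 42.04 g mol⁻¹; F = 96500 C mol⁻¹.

2

Q = I·t = 0.4430 A × 4200.0 s = 1861 C, so n(e⁻) = 1861/96500 = 0.01928 mol.
n(M) deposited = 0.405 / 42.04 = 0.009634 mol.
Electrons per atom = n(e⁻)/n(M) = 0.01928 / 0.009634 = 2.00 ≈ 2, so the ion is M²⁺.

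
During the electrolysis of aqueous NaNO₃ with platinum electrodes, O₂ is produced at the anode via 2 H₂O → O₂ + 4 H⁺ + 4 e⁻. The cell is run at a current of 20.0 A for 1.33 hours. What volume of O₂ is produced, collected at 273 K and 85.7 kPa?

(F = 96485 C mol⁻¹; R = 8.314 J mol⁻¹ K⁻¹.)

Q = I·t = 20.00 A × 4788.0 s = 95760 C.
n(e⁻) = Q/F = 95760 / 96485 = 0.9925 mol.
4 electrons are transferred per O₂ molecule, so n(O₂) = 0.9925 / 4 = 0.2481 mol.
V = nRT/P = (0.2481 × 8.314 × 273) / (85.7 × 10³ Pa) = 0.00657 m³ = 6.57 L.

6.57 L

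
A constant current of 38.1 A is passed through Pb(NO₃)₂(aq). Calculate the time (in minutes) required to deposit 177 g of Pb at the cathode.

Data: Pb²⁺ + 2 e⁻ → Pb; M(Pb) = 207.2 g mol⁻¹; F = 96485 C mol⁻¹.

72.1 min

n(Pb) = m/M = 177 / 207.2 = 0.8542 mol.
Each Pb atom requires 2 electrons, so n(e⁻) = 2 × 0.8542 = 1.708 mol.
Q = n(e⁻)·F = 1.708 × 96485 = 164800 C.
t = Q/I = 164800 / 38.10 A = 4327 s = 72.1 min.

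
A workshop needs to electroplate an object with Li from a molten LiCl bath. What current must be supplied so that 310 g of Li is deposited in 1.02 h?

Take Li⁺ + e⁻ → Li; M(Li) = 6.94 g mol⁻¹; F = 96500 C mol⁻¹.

1170 A

n(Li) = 310 / 6.94 = 44.67 mol.
n(e⁻) = 1 × 44.67 = 44.67 mol.
Q = n(e⁻)·F = 44.67 × 96500 = 4311000 C.
I = Q/t = 4311000 / 3672.0 s = 1170 A.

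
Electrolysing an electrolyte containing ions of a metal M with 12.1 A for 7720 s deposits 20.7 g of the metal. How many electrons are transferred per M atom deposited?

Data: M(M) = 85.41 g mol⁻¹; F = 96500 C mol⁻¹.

4

Q = I·t = 12.10 A × 7720.0 s = 93410 C, so n(e⁻) = 93410/96500 = 0.9680 mol.
n(M) deposited = 20.7 / 85.41 = 0.2424 mol.
Electrons per atom = n(e⁻)/n(M) = 0.9680 / 0.2424 = 3.99 ≈ 4, so the ion is M⁴⁺.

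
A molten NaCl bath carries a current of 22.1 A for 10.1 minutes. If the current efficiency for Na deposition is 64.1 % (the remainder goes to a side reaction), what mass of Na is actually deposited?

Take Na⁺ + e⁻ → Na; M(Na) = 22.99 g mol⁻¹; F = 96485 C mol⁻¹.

Q = I·t = 22.10 × 606.00 = 13390 C.
n(e⁻) = 13390/96485 = 0.1388 mol; theoretically n(Na) = 0.1388/1 = 0.1388 mol, m_theo = 3.191 g.
At 64.1 % efficiency, m_actual = 0.641 × 3.191 = 2.05 g.

2.05 g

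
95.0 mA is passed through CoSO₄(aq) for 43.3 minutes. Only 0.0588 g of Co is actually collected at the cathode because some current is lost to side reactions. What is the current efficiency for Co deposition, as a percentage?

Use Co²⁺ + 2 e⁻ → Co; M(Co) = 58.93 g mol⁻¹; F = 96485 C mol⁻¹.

78.0 %

Q = I·t = 0.09500 × 2598.0 = 246.8 C; n(e⁻) = 246.8/96485 = 0.002558 mol.
Theoretical n(Co) = n(e⁻)/2 = 0.001279 mol, i.e. m_theo = 0.001279 × 58.93 = 0.07537 g.
Efficiency = m_actual / m_theo = 0.0588 / 0.07537 = 78.0 %.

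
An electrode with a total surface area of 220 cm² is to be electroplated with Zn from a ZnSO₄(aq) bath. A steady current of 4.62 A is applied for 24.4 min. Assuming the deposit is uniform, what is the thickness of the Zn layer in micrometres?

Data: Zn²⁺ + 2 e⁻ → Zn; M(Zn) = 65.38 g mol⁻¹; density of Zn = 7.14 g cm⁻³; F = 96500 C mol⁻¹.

14.6 μm

Q = I·t = 4.620 × 1464.0 = 6764 C; n(e⁻) = 0.07009 mol.
n(Zn) = n(e⁻)/2 = 0.03504 mol, so m = 0.03504 × 65.38 = 2.291 g.
Volume = m/ρ = 2.291 / 7.14 = 0.3209 cm³.
Thickness = V/A = 0.3209 / 220 = 0.00146 cm = 14.6 μm.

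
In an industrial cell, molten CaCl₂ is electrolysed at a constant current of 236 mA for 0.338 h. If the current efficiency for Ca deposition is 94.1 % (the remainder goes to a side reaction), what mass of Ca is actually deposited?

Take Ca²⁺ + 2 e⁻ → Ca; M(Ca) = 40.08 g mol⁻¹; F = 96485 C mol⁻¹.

0.0561 g

Q = I·t = 0.2360 × 1216.8 = 287.2 C.
n(e⁻) = 287.2/96485 = 0.002976 mol; theoretically n(Ca) = 0.002976/2 = 0.001488 mol, m_theo = 0.05964 g.
At 94.1 % efficiency, m_actual = 0.941 × 0.05964 = 0.0561 g.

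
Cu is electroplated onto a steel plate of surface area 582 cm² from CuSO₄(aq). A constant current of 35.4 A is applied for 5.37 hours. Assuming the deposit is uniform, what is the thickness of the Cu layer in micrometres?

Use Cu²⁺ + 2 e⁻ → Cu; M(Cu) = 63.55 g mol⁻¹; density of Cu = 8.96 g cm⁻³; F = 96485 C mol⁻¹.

Q = I·t = 35.40 × 19332 = 684400 C; n(e⁻) = 7.093 mol.
n(Cu) = n(e⁻)/2 = 3.546 mol, so m = 3.546 × 63.55 = 225.4 g.
Volume = m/ρ = 225.4 / 8.96 = 25.15 cm³.
Thickness = V/A = 25.15 / 582 = 0.0432 cm = 432 μm.

432 μm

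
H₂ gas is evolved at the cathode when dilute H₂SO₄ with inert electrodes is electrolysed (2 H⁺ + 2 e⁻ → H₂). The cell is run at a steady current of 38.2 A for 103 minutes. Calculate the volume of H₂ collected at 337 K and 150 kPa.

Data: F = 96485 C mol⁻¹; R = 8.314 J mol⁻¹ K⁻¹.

22.9 L

Q = I·t = 38.20 A × 6180.0 s = 236100 C.
n(e⁻) = Q/F = 236100 / 96485 = 2.447 mol.
2 electrons are transferred per H₂ molecule, so n(H₂) = 2.447 / 2 = 1.223 mol.
V = nRT/P = (1.223 × 8.314 × 337) / (150 × 10³ Pa) = 0.0229 m³ = 22.9 L.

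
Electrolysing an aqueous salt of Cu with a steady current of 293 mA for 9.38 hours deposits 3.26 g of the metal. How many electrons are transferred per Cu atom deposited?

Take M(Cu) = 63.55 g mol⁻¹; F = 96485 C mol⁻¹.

Q = I·t = 0.2930 A × 33768 s = 9894 C, so n(e⁻) = 9894/96485 = 0.1025 mol.
n(Cu) deposited = 3.26 / 63.55 = 0.05130 mol.
Electrons per atom = n(e⁻)/n(Cu) = 0.1025 / 0.05130 = 2.00 ≈ 2, so the ion is Cu²⁺.

2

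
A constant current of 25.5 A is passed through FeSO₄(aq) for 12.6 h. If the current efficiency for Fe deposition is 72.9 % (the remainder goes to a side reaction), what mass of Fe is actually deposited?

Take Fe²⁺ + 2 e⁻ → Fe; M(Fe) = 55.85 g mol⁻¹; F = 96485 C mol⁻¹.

Q = I·t = 25.50 × 45360 = 1157000 C.
n(e⁻) = 1157000/96485 = 11.99 mol; theoretically n(Fe) = 11.99/2 = 5.994 mol, m_theo = 334.8 g.
At 72.9 % efficiency, m_actual = 0.729 × 334.8 = 244 g.

244 g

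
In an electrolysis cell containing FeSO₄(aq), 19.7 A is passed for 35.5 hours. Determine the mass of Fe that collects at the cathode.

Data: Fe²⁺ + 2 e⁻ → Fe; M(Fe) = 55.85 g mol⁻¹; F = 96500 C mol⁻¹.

729 g

Q = I·t = 19.70 A × 127800 s = 2518000 C.
n(e⁻) = Q/F = 2518000 / 96500 = 26.09 mol.
Fe²⁺ + 2 e⁻ → Fe, so n(Fe) = n(e⁻)/2 = 13.04 mol.
m = n·M = 13.04 × 55.85 = 729 g.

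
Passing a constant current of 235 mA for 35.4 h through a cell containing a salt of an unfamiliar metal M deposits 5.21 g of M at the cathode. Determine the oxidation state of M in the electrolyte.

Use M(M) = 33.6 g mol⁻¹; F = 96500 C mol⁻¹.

+2

Q = I·t = 0.2350 A × 127440 s = 29950 C, so n(e⁻) = 29950/96500 = 0.3103 mol.
n(M) deposited = 5.21 / 33.6 = 0.1551 mol.
Electrons per atom = n(e⁻)/n(M) = 0.3103 / 0.1551 = 2.00 ≈ 2, so the ion is M²⁺.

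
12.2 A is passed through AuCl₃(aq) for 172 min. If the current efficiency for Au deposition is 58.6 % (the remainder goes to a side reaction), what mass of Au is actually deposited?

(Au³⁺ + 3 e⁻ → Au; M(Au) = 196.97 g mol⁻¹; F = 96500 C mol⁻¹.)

Q = I·t = 12.20 × 10320 = 125900 C.
n(e⁻) = 125900/96500 = 1.305 mol; theoretically n(Au) = 1.305/3 = 0.4349 mol, m_theo = 85.66 g.
At 58.6 % efficiency, m_actual = 0.586 × 85.66 = 50.2 g.

50.2 g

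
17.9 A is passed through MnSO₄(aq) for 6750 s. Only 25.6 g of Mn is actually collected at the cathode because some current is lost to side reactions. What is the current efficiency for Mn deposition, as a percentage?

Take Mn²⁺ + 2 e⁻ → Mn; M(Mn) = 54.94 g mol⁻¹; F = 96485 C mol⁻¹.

Q = I·t = 17.90 × 6750.0 = 120800 C; n(e⁻) = 120800/96485 = 1.252 mol.
Theoretical n(Mn) = n(e⁻)/2 = 0.6261 mol, i.e. m_theo = 0.6261 × 54.94 = 34.40 g.
Efficiency = m_actual / m_theo = 25.6 / 34.40 = 74.4 %.

74.4 %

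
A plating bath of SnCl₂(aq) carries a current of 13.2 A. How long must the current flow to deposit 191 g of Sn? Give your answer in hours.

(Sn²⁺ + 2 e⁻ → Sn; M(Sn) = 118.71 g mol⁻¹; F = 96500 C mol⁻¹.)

6.53 h

n(Sn) = m/M = 191 / 118.71 = 1.609 mol.
Each Sn atom requires 2 electrons, so n(e⁻) = 2 × 1.609 = 3.218 mol.
Q = n(e⁻)·F = 3.218 × 96500 = 310500 C.
t = Q/I = 310500 / 13.20 A = 23520 s = 6.53 h.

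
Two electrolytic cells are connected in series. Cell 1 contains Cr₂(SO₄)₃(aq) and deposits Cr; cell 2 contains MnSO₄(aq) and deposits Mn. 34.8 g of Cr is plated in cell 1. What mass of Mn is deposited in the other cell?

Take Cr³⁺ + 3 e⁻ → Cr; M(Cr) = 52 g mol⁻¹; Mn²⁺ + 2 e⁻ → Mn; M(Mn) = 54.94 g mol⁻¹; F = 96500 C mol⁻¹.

n(Cr) = 34.8 / 52 = 0.6692 mol.
Since Cr³⁺ + 3 e⁻ → Cr, n(e⁻) passed = 3 × 0.6692 = 2.008 mol.
Cells in series carry the same charge, so the same 2.008 mol of electrons passes through cell 2.
Mn²⁺ + 2 e⁻ → Mn, so n(Mn) = 2.008 / 2 = 1.004 mol.
m(Mn) = 1.004 × 54.94 = 55.2 g.

55.2 g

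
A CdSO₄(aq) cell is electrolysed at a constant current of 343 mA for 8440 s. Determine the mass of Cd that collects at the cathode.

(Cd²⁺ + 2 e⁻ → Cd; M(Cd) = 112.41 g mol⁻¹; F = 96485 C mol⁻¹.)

Q = I·t = 0.3430 A × 8440.0 s = 2895 C.
n(e⁻) = Q/F = 2895 / 96485 = 0.03000 mol.
Cd²⁺ + 2 e⁻ → Cd, so n(Cd) = n(e⁻)/2 = 0.01500 mol.
m = n·M = 0.01500 × 112.41 = 1.69 g.

1.69 g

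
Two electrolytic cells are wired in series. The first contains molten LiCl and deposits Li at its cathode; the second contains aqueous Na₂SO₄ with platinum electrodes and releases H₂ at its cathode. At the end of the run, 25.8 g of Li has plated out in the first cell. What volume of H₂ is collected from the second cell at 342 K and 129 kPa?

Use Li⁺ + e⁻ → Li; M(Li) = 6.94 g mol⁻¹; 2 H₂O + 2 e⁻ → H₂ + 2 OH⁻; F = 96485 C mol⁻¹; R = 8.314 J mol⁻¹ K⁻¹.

n(Li) = 25.8 / 6.94 = 3.718 mol, so n(e⁻) = 1 × 3.718 = 3.718 mol.
The cells are in series, so the same 3.718 mol of electrons passes through the second cell.
2 H₂O + 2 e⁻ → H₂ + 2 OH⁻ — 2 mol e⁻ per mol H₂, so n(H₂) = 3.718/2 = 1.859 mol.
V = nRT/P = (1.859 × 8.314 × 342) / (129 × 10³) = 0.0410 m³ = 41.0 L.

41.0 L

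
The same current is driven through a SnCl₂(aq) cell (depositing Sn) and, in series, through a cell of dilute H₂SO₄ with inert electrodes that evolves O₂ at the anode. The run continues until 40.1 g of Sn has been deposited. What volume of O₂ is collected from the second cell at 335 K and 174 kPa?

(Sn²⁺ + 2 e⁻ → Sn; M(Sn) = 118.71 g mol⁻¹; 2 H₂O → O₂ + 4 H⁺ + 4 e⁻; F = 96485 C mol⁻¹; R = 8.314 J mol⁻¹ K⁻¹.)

n(Sn) = 40.1 / 118.71 = 0.3378 mol, so n(e⁻) = 2 × 0.3378 = 0.6756 mol.
The cells are in series, so the same 0.6756 mol of electrons passes through the second cell.
2 H₂O → O₂ + 4 H⁺ + 4 e⁻ — 4 mol e⁻ per mol O₂, so n(O₂) = 0.6756/4 = 0.1689 mol.
V = nRT/P = (0.1689 × 8.314 × 335) / (174 × 10³) = 0.00270 m³ = 2.70 L.

2.70 L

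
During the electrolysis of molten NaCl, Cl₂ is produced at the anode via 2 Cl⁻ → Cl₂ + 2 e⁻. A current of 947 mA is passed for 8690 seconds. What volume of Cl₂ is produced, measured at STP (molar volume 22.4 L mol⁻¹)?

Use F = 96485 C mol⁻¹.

0.955 L

Q = I·t = 0.9470 A × 8690.0 s = 8229 C.
n(e⁻) = Q/F = 8229 / 96485 = 0.08529 mol.
2 electrons are transferred per Cl₂ molecule, so n(Cl₂) = 0.08529 / 2 = 0.04265 mol.
V = n × V_m = 0.04265 × 22.4 = 0.955 L.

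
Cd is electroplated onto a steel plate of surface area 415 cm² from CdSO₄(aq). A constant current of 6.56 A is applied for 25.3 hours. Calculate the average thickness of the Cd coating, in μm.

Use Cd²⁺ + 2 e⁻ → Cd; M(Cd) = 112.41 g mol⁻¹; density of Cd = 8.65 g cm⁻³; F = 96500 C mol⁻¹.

Q = I·t = 6.560 × 91080 = 597500 C; n(e⁻) = 6.192 mol.
n(Cd) = n(e⁻)/2 = 3.096 mol, so m = 3.096 × 112.41 = 348.0 g.
Volume = m/ρ = 348.0 / 8.65 = 40.23 cm³.
Thickness = V/A = 40.23 / 415 = 0.0969 cm = 969 μm.

969 μm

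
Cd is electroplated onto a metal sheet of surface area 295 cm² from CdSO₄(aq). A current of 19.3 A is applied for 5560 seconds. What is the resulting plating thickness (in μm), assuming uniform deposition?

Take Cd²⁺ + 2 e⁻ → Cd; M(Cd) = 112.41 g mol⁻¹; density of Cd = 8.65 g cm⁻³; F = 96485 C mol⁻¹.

Q = I·t = 19.30 × 5560.0 = 107300 C; n(e⁻) = 1.112 mol.
n(Cd) = n(e⁻)/2 = 0.5561 mol, so m = 0.5561 × 112.41 = 62.51 g.
Volume = m/ρ = 62.51 / 8.65 = 7.227 cm³.
Thickness = V/A = 7.227 / 295 = 0.0245 cm = 245 μm.

245 μm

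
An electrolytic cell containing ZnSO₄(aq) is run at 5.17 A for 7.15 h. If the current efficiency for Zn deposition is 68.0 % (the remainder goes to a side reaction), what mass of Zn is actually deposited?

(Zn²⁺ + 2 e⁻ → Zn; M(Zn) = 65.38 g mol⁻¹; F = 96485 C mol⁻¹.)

30.7 g

Q = I·t = 5.170 × 25740 = 133100 C.
n(e⁻) = 133100/96485 = 1.379 mol; theoretically n(Zn) = 1.379/2 = 0.6896 mol, m_theo = 45.09 g.
At 68.0 % efficiency, m_actual = 0.680 × 45.09 = 30.7 g.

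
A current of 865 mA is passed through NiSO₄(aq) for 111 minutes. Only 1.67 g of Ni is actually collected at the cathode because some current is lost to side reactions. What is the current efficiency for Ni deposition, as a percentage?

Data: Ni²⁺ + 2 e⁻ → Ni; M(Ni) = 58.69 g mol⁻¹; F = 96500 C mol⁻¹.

Q = I·t = 0.8650 × 6660.0 = 5761 C; n(e⁻) = 5761/96500 = 0.05970 mol.
Theoretical n(Ni) = n(e⁻)/2 = 0.02985 mol, i.e. m_theo = 0.02985 × 58.69 = 1.752 g.
Efficiency = m_actual / m_theo = 1.67 / 1.752 = 95.3 %.

95.3 %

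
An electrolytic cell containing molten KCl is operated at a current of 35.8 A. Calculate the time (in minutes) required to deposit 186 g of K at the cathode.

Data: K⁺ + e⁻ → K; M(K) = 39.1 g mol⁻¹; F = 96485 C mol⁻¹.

n(K) = m/M = 186 / 39.1 = 4.757 mol.
Each K atom requires 1 electron, so n(e⁻) = 1 × 4.757 = 4.757 mol.
Q = n(e⁻)·F = 4.757 × 96485 = 459000 C.
t = Q/I = 459000 / 35.80 A = 12820 s = 214 min.

214 min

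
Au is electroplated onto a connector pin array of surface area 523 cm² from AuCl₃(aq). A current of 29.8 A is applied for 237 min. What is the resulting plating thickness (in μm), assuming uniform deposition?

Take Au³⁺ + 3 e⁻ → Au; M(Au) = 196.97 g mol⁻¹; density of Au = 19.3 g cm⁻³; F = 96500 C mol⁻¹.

286 μm

Q = I·t = 29.80 × 14220 = 423800 C; n(e⁻) = 4.391 mol.
n(Au) = n(e⁻)/3 = 1.464 mol, so m = 1.464 × 196.97 = 288.3 g.
Volume = m/ρ = 288.3 / 19.3 = 14.94 cm³.
Thickness = V/A = 14.94 / 523 = 0.0286 cm = 286 μm.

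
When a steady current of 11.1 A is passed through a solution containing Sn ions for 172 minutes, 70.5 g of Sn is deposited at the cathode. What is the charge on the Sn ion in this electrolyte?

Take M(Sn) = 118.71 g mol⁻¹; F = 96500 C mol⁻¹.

+2

Q = I·t = 11.10 A × 10320 s = 114600 C, so n(e⁻) = 114600/96500 = 1.187 mol.
n(Sn) deposited = 70.5 / 118.71 = 0.5939 mol.
Electrons per atom = n(e⁻)/n(Sn) = 1.187 / 0.5939 = 2.00 ≈ 2, so the ion is Sn²⁺.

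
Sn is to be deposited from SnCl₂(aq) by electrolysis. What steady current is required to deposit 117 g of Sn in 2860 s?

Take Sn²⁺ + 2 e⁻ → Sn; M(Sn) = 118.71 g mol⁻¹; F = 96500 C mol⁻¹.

n(Sn) = 117 / 118.71 = 0.9856 mol.
n(e⁻) = 2 × 0.9856 = 1.971 mol.
Q = n(e⁻)·F = 1.971 × 96500 = 190200 C.
I = Q/t = 190200 / 2860.0 s = 66.5 A.

66.5 A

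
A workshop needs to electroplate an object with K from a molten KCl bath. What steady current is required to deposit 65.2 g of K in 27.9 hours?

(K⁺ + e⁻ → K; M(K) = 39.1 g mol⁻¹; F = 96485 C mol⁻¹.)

n(K) = 65.2 / 39.1 = 1.668 mol.
n(e⁻) = 1 × 1.668 = 1.668 mol.
Q = n(e⁻)·F = 1.668 × 96485 = 160900 C.
I = Q/t = 160900 / 100440 s = 1.60 A.

1.60 A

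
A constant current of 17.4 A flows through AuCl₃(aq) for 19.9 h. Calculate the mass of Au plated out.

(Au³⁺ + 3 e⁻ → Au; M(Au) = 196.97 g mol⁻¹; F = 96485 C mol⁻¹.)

Q = I·t = 17.40 A × 71640 s = 1247000 C.
n(e⁻) = Q/F = 1247000 / 96485 = 12.92 mol.
Au³⁺ + 3 e⁻ → Au, so n(Au) = n(e⁻)/3 = 4.306 mol.
m = n·M = 4.306 × 196.97 = 848 g.

848 g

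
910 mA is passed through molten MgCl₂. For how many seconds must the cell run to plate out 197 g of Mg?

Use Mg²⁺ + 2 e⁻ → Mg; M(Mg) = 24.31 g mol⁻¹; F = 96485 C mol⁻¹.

1.72 × 10⁶ s

n(Mg) = m/M = 197 / 24.31 = 8.104 mol.
Each Mg atom requires 2 electrons, so n(e⁻) = 2 × 8.104 = 16.21 mol.
Q = n(e⁻)·F = 16.21 × 96485 = 1564000 C.
t = Q/I = 1564000 / 0.9100 A = 1718000 s.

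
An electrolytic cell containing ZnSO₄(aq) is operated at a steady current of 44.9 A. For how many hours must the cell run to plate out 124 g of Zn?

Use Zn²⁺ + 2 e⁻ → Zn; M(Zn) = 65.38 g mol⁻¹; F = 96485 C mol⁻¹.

2.26 h

n(Zn) = m/M = 124 / 65.38 = 1.897 mol.
Each Zn atom requires 2 electrons, so n(e⁻) = 2 × 1.897 = 3.793 mol.
Q = n(e⁻)·F = 3.793 × 96485 = 366000 C.
t = Q/I = 366000 / 44.90 A = 8151 s = 2.26 h.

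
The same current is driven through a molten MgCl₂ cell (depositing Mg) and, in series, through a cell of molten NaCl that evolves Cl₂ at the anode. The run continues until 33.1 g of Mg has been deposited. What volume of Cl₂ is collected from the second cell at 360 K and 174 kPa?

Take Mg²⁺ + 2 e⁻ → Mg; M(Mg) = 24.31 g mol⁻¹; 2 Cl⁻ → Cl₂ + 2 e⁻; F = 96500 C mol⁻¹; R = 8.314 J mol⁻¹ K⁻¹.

n(Mg) = 33.1 / 24.31 = 1.362 mol, so n(e⁻) = 2 × 1.362 = 2.723 mol.
The cells are in series, so the same 2.723 mol of electrons passes through the second cell.
2 Cl⁻ → Cl₂ + 2 e⁻ — 2 mol e⁻ per mol Cl₂, so n(Cl₂) = 2.723/2 = 1.362 mol.
V = nRT/P = (1.362 × 8.314 × 360) / (174 × 10³) = 0.0234 m³ = 23.4 L.

23.4 L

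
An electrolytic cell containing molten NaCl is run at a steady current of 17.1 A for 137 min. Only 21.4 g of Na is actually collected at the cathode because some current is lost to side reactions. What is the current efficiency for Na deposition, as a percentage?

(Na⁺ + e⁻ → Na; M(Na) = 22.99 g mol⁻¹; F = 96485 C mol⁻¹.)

63.9 %

Q = I·t = 17.10 × 8220.0 = 140600 C; n(e⁻) = 140600/96485 = 1.457 mol.
Theoretical n(Na) = n(e⁻)/1 = 1.457 mol, i.e. m_theo = 1.457 × 22.99 = 33.49 g.
Efficiency = m_actual / m_theo = 21.4 / 33.49 = 63.9 %.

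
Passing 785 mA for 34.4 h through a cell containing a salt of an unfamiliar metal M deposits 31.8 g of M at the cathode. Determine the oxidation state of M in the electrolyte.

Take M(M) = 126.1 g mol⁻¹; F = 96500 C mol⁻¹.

+4

Q = I·t = 0.7850 A × 123840 s = 97210 C, so n(e⁻) = 97210/96500 = 1.007 mol.
n(M) deposited = 31.8 / 126.1 = 0.2522 mol.
Electrons per atom = n(e⁻)/n(M) = 1.007 / 0.2522 = 3.99 ≈ 4, so the ion is M⁴⁺.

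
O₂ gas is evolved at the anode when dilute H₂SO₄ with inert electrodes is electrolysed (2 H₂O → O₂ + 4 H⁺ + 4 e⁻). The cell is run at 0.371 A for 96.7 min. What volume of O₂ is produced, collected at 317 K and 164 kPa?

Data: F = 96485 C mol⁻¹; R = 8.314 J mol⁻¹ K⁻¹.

Q = I·t = 0.3710 A × 5802.0 s = 2153 C.
n(e⁻) = Q/F = 2153 / 96485 = 0.02231 mol.
4 electrons are transferred per O₂ molecule, so n(O₂) = 0.02231 / 4 = 0.005577 mol.
V = nRT/P = (0.005577 × 8.314 × 317) / (164 × 10³ Pa) = 8.96 × 10⁻⁵ m³ = 0.0896 L.

0.0896 L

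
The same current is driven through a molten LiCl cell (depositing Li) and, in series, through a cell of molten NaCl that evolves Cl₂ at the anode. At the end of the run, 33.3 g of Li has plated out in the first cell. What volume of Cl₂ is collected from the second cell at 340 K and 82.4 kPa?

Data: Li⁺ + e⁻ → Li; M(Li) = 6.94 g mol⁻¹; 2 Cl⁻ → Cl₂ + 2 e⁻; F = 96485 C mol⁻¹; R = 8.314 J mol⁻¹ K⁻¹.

n(Li) = 33.3 / 6.94 = 4.798 mol, so n(e⁻) = 1 × 4.798 = 4.798 mol.
The cells are in series, so the same 4.798 mol of electrons passes through the second cell.
2 Cl⁻ → Cl₂ + 2 e⁻ — 2 mol e⁻ per mol Cl₂, so n(Cl₂) = 4.798/2 = 2.399 mol.
V = nRT/P = (2.399 × 8.314 × 340) / (82.4 × 10³) = 0.0823 m³ = 82.3 L.

82.3 L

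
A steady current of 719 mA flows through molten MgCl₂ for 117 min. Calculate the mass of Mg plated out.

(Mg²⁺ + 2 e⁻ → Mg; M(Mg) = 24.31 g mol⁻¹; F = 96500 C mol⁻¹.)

0.636 g

Q = I·t = 0.7190 A × 7020.0 s = 5047 C.
n(e⁻) = Q/F = 5047 / 96500 = 0.05230 mol.
Mg²⁺ + 2 e⁻ → Mg, so n(Mg) = n(e⁻)/2 = 0.02615 mol.
m = n·M = 0.02615 × 24.31 = 0.636 g.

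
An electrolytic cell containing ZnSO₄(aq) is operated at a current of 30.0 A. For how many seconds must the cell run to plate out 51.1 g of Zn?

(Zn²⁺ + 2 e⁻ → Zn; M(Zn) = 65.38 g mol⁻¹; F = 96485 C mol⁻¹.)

n(Zn) = m/M = 51.1 / 65.38 = 0.7816 mol.
Each Zn atom requires 2 electrons, so n(e⁻) = 2 × 0.7816 = 1.563 mol.
Q = n(e⁻)·F = 1.563 × 96485 = 150800 C.
t = Q/I = 150800 / 30.00 A = 5027 s.

5030 s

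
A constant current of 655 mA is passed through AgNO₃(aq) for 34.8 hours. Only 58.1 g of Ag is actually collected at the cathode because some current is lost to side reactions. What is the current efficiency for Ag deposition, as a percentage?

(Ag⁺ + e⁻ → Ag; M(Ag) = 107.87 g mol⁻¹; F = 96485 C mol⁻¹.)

63.3 %

Q = I·t = 0.6550 × 125280 = 82060 C; n(e⁻) = 82060/96485 = 0.8505 mol.
Theoretical n(Ag) = n(e⁻)/1 = 0.8505 mol, i.e. m_theo = 0.8505 × 107.87 = 91.74 g.
Efficiency = m_actual / m_theo = 58.1 / 91.74 = 63.3 %.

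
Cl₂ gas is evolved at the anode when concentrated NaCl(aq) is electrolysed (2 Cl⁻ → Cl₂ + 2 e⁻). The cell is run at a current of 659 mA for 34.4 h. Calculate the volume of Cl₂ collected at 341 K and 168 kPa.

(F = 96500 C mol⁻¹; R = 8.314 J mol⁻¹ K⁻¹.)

Q = I·t = 0.6590 A × 123840 s = 81610 C.
n(e⁻) = Q/F = 81610 / 96500 = 0.8457 mol.
2 electrons are transferred per Cl₂ molecule, so n(Cl₂) = 0.8457 / 2 = 0.4229 mol.
V = nRT/P = (0.4229 × 8.314 × 341) / (168 × 10³ Pa) = 0.00714 m³ = 7.14 L.

7.14 L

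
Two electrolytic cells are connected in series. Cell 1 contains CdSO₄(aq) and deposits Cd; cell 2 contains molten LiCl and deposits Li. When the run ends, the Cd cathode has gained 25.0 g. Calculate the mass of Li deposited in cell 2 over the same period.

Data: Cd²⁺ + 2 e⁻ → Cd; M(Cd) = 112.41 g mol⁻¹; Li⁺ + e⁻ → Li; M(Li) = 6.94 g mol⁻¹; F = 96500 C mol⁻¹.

3.09 g

n(Cd) = 25.0 / 112.41 = 0.2224 mol.
Since Cd²⁺ + 2 e⁻ → Cd, n(e⁻) passed = 2 × 0.2224 = 0.4448 mol.
Cells in series carry the same charge, so the same 0.4448 mol of electrons passes through cell 2.
Li⁺ + e⁻ → Li, so n(Li) = 0.4448 / 1 = 0.4448 mol.
m(Li) = 0.4448 × 6.94 = 3.09 g.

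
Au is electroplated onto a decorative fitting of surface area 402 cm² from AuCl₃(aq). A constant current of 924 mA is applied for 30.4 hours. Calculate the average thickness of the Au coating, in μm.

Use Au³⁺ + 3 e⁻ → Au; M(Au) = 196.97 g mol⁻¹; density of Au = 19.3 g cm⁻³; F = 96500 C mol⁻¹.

88.7 μm

Q = I·t = 0.9240 × 109440 = 101100 C; n(e⁻) = 1.048 mol.
n(Au) = n(e⁻)/3 = 0.3493 mol, so m = 0.3493 × 196.97 = 68.80 g.
Volume = m/ρ = 68.80 / 19.3 = 3.565 cm³.
Thickness = V/A = 3.565 / 402 = 0.00887 cm = 88.7 μm.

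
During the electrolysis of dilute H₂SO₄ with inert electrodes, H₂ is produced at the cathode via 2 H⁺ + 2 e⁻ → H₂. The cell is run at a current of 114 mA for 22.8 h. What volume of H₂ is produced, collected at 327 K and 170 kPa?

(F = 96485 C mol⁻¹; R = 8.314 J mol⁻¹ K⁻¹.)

Q = I·t = 0.1140 A × 82080 s = 9357 C.
n(e⁻) = Q/F = 9357 / 96485 = 0.09698 mol.
2 electrons are transferred per H₂ molecule, so n(H₂) = 0.09698 / 2 = 0.04849 mol.
V = nRT/P = (0.04849 × 8.314 × 327) / (170 × 10³ Pa) = 7.75 × 10⁻⁴ m³ = 0.775 L.

0.775 L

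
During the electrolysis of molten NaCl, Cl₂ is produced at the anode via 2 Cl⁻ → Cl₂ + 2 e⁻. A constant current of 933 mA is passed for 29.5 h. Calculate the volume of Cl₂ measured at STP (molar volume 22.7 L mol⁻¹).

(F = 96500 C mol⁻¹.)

11.7 L

Q = I·t = 0.9330 A × 106200 s = 99080 C.
n(e⁻) = Q/F = 99080 / 96500 = 1.027 mol.
2 electrons are transferred per Cl₂ molecule, so n(Cl₂) = 1.027 / 2 = 0.5134 mol.
V = n × V_m = 0.5134 × 22.7 = 11.7 L.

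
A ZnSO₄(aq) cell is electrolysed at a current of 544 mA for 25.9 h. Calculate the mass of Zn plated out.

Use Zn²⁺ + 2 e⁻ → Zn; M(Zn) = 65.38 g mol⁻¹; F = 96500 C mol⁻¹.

17.2 g

Q = I·t = 0.5440 A × 93240 s = 50720 C.
n(e⁻) = Q/F = 50720 / 96500 = 0.5256 mol.
Zn²⁺ + 2 e⁻ → Zn, so n(Zn) = n(e⁻)/2 = 0.2628 mol.
m = n·M = 0.2628 × 65.38 = 17.2 g.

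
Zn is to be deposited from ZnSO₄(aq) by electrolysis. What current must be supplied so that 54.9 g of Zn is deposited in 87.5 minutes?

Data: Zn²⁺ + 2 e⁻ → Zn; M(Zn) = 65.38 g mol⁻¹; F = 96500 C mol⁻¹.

30.9 A

n(Zn) = 54.9 / 65.38 = 0.8397 mol.
n(e⁻) = 2 × 0.8397 = 1.679 mol.
Q = n(e⁻)·F = 1.679 × 96500 = 162100 C.
I = Q/t = 162100 / 5250.0 s = 30.9 A.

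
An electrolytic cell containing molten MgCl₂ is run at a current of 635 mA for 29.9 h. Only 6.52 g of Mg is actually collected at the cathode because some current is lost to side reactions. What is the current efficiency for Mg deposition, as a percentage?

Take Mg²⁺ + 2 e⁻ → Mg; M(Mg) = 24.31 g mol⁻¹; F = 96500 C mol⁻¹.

75.7 %

Q = I·t = 0.6350 × 107640 = 68350 C; n(e⁻) = 68350/96500 = 0.7083 mol.
Theoretical n(Mg) = n(e⁻)/2 = 0.3542 mol, i.e. m_theo = 0.3542 × 24.31 = 8.609 g.
Efficiency = m_actual / m_theo = 6.52 / 8.609 = 75.7 %.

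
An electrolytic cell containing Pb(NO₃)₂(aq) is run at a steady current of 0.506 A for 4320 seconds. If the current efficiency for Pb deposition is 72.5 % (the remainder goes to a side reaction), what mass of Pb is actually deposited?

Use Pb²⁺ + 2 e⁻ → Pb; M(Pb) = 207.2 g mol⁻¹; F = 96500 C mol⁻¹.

Q = I·t = 0.5060 × 4320.0 = 2186 C.
n(e⁻) = 2186/96500 = 0.02265 mol; theoretically n(Pb) = 0.02265/2 = 0.01133 mol, m_theo = 2.347 g.
At 72.5 % efficiency, m_actual = 0.725 × 2.347 = 1.70 g.

1.70 g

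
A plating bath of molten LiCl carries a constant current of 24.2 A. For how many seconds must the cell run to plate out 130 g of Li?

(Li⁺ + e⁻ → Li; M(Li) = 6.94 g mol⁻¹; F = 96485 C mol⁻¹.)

n(Li) = m/M = 130 / 6.94 = 18.73 mol.
Each Li atom requires 1 electron, so n(e⁻) = 1 × 18.73 = 18.73 mol.
Q = n(e⁻)·F = 18.73 × 96485 = 1807000 C.
t = Q/I = 1807000 / 24.20 A = 74680 s.

74700 s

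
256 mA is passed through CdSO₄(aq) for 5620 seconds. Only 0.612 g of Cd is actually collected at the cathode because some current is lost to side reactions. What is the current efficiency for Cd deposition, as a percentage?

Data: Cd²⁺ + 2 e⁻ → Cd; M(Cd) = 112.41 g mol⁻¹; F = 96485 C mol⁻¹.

Q = I·t = 0.2560 × 5620.0 = 1439 C; n(e⁻) = 1439/96485 = 0.01491 mol.
Theoretical n(Cd) = n(e⁻)/2 = 0.007456 mol, i.e. m_theo = 0.007456 × 112.41 = 0.8381 g.
Efficiency = m_actual / m_theo = 0.612 / 0.8381 = 73.0 %.

73.0 %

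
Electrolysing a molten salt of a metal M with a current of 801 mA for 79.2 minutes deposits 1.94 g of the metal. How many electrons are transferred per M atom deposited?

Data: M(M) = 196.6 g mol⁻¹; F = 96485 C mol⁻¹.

4

Q = I·t = 0.8010 A × 4752.0 s = 3806 C, so n(e⁻) = 3806/96485 = 0.03945 mol.
n(M) deposited = 1.94 / 196.6 = 0.009868 mol.
Electrons per atom = n(e⁻)/n(M) = 0.03945 / 0.009868 = 4.00 ≈ 4, so the ion is M⁴⁺.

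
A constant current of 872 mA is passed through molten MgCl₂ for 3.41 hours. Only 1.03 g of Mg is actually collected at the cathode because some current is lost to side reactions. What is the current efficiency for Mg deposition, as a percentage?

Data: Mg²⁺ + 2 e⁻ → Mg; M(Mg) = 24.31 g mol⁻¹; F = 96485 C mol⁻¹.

Q = I·t = 0.8720 × 12276 = 10700 C; n(e⁻) = 10700/96485 = 0.1109 mol.
Theoretical n(Mg) = n(e⁻)/2 = 0.05547 mol, i.e. m_theo = 0.05547 × 24.31 = 1.349 g.
Efficiency = m_actual / m_theo = 1.03 / 1.349 = 76.4 %.

76.4 %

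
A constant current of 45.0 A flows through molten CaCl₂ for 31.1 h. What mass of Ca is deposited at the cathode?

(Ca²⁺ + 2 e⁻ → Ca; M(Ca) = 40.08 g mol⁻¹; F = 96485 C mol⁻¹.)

1050 g

Q = I·t = 45.00 A × 111960 s = 5038000 C.
n(e⁻) = Q/F = 5038000 / 96485 = 52.22 mol.
Ca²⁺ + 2 e⁻ → Ca, so n(Ca) = n(e⁻)/2 = 26.11 mol.
m = n·M = 26.11 × 40.08 = 1050 g.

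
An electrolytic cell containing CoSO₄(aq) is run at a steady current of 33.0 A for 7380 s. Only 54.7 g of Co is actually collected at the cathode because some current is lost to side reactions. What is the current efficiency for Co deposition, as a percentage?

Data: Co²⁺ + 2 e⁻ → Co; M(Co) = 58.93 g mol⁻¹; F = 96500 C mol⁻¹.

73.6 %

Q = I·t = 33.00 × 7380.0 = 243500 C; n(e⁻) = 243500/96500 = 2.524 mol.
Theoretical n(Co) = n(e⁻)/2 = 1.262 mol, i.e. m_theo = 1.262 × 58.93 = 74.36 g.
Efficiency = m_actual / m_theo = 54.7 / 74.36 = 73.6 %.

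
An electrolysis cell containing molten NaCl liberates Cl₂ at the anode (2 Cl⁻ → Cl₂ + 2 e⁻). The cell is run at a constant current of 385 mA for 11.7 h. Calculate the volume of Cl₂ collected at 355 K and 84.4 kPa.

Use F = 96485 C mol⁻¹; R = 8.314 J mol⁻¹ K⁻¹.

Q = I·t = 0.3850 A × 42120 s = 16220 C.
n(e⁻) = Q/F = 16220 / 96485 = 0.1681 mol.
2 electrons are transferred per Cl₂ molecule, so n(Cl₂) = 0.1681 / 2 = 0.08403 mol.
V = nRT/P = (0.08403 × 8.314 × 355) / (84.4 × 10³ Pa) = 0.00294 m³ = 2.94 L.

2.94 L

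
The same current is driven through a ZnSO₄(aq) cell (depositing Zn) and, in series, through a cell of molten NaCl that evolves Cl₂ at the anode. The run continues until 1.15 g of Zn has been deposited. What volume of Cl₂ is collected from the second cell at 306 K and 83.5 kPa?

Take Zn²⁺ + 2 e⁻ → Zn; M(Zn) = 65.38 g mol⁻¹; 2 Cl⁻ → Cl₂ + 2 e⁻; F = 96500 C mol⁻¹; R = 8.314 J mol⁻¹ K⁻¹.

0.536 L

n(Zn) = 1.15 / 65.38 = 0.01759 mol, so n(e⁻) = 2 × 0.01759 = 0.03518 mol.
The cells are in series, so the same 0.03518 mol of electrons passes through the second cell.
2 Cl⁻ → Cl₂ + 2 e⁻ — 2 mol e⁻ per mol Cl₂, so n(Cl₂) = 0.03518/2 = 0.01759 mol.
V = nRT/P = (0.01759 × 8.314 × 306) / (83.5 × 10³) = 5.36 × 10⁻⁴ m³ = 0.536 L.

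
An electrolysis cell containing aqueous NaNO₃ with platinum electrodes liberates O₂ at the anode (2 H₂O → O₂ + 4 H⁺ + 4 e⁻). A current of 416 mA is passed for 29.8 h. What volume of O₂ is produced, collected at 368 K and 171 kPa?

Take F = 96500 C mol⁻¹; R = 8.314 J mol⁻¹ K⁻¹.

2.07 L

Q = I·t = 0.4160 A × 107280 s = 44630 C.
n(e⁻) = Q/F = 44630 / 96500 = 0.4625 mol.
4 electrons are transferred per O₂ molecule, so n(O₂) = 0.4625 / 4 = 0.1156 mol.
V = nRT/P = (0.1156 × 8.314 × 368) / (171 × 10³ Pa) = 0.00207 m³ = 2.07 L.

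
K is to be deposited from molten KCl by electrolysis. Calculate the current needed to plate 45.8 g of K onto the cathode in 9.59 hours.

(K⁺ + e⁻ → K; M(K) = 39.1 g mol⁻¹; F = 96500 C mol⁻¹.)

3.27 A

n(K) = 45.8 / 39.1 = 1.171 mol.
n(e⁻) = 1 × 1.171 = 1.171 mol.
Q = n(e⁻)·F = 1.171 × 96500 = 113000 C.
I = Q/t = 113000 / 34524 s = 3.27 A.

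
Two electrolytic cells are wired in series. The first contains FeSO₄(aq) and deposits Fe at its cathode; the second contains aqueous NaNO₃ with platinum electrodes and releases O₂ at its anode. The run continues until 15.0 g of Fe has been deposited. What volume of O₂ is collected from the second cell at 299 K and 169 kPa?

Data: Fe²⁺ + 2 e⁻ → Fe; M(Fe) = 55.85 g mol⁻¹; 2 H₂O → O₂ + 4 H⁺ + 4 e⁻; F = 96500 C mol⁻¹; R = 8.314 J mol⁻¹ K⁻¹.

1.98 L

n(Fe) = 15.0 / 55.85 = 0.2686 mol, so n(e⁻) = 2 × 0.2686 = 0.5372 mol.
The cells are in series, so the same 0.5372 mol of electrons passes through the second cell.
2 H₂O → O₂ + 4 H⁺ + 4 e⁻ — 4 mol e⁻ per mol O₂, so n(O₂) = 0.5372/4 = 0.1343 mol.
V = nRT/P = (0.1343 × 8.314 × 299) / (169 × 10³) = 0.00198 m³ = 1.98 L.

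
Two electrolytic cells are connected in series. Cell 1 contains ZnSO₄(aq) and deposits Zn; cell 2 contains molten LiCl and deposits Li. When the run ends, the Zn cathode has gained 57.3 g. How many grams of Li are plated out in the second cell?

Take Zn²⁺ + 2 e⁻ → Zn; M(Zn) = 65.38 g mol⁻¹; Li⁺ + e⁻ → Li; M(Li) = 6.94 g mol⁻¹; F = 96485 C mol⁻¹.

12.2 g

n(Zn) = 57.3 / 65.38 = 0.8764 mol.
Since Zn²⁺ + 2 e⁻ → Zn, n(e⁻) passed = 2 × 0.8764 = 1.753 mol.
Cells in series carry the same charge, so the same 1.753 mol of electrons passes through cell 2.
Li⁺ + e⁻ → Li, so n(Li) = 1.753 / 1 = 1.753 mol.
m(Li) = 1.753 × 6.94 = 12.2 g.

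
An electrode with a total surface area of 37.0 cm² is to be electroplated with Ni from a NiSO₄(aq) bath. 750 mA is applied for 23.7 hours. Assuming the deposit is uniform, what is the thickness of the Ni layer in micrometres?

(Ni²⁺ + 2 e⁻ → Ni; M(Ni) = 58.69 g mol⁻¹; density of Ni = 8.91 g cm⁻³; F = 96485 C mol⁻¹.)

590 μm

Q = I·t = 0.7500 × 85320 = 63990 C; n(e⁻) = 0.6632 mol.
n(Ni) = n(e⁻)/2 = 0.3316 mol, so m = 0.3316 × 58.69 = 19.46 g.
Volume = m/ρ = 19.46 / 8.91 = 2.184 cm³.
Thickness = V/A = 2.184 / 37.0 = 0.0590 cm = 590 μm.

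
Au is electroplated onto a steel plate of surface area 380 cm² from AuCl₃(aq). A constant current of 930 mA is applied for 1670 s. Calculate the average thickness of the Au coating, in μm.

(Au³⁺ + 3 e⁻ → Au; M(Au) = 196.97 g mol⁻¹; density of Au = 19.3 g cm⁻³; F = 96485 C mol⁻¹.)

1.44 μm

Q = I·t = 0.9300 × 1670.0 = 1553 C; n(e⁻) = 0.01610 mol.
n(Au) = n(e⁻)/3 = 0.005366 mol, so m = 0.005366 × 196.97 = 1.057 g.
Volume = m/ρ = 1.057 / 19.3 = 0.05476 cm³.
Thickness = V/A = 0.05476 / 380 = 1.44 × 10⁻⁴ cm = 1.44 μm.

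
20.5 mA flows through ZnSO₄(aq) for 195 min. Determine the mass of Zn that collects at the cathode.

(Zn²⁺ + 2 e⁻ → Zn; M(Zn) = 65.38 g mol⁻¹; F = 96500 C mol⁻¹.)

0.0813 g

Q = I·t = 0.02050 A × 11700 s = 239.8 C.
n(e⁻) = Q/F = 239.8 / 96500 = 0.002485 mol.
Zn²⁺ + 2 e⁻ → Zn, so n(Zn) = n(e⁻)/2 = 0.001243 mol.
m = n·M = 0.001243 × 65.38 = 0.0813 g.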